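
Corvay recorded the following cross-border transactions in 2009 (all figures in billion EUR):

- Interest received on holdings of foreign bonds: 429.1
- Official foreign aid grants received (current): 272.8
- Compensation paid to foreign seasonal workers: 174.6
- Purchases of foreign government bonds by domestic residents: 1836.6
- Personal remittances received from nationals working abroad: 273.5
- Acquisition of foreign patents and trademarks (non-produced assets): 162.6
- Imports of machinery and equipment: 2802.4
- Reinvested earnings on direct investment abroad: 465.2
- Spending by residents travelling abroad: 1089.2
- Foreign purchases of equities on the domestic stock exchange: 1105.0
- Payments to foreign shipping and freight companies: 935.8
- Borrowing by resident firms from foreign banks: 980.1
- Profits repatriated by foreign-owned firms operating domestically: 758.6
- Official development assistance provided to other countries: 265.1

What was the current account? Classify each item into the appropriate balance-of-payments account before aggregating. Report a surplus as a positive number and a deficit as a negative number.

Goods: -2802.4
Services: -935.8 - 1089.2 = -2025.0
Primary income: 429.1 - 758.6 + 465.2 - 174.6 = -38.9
Secondary income: -265.1 + 273.5 + 272.8 = 281.2
Current account = (-2802.4) + (-2025.0) + (-38.9) + 281.2 = -4585.1
(Excluded from the current account — financial account: purchases of foreign government bonds by domestic residents 1836.6, foreign purchases of equities on the domestic stock exchange 1105.0, borrowing by resident firms from foreign banks 980.1; capital account: acquisition of foreign patents and trademarks (non-produced assets) 162.6.)

-4585.1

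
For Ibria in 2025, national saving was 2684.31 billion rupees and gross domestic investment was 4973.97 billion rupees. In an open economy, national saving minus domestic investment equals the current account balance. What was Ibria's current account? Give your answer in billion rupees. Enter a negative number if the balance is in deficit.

-2289.66

S - I = CA (net lending to the rest of the world).
CA = S - I = 2684.31 - 4973.97 = -2289.66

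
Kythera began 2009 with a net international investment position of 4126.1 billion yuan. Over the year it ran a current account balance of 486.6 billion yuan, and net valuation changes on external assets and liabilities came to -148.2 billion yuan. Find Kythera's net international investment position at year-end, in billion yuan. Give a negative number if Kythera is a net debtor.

Change in NIIP = current account + net valuation change = 486.6 + (-148.2) = 338.4
End-of-year NIIP = 4126.1 + 338.4 = 4464.5

4464.5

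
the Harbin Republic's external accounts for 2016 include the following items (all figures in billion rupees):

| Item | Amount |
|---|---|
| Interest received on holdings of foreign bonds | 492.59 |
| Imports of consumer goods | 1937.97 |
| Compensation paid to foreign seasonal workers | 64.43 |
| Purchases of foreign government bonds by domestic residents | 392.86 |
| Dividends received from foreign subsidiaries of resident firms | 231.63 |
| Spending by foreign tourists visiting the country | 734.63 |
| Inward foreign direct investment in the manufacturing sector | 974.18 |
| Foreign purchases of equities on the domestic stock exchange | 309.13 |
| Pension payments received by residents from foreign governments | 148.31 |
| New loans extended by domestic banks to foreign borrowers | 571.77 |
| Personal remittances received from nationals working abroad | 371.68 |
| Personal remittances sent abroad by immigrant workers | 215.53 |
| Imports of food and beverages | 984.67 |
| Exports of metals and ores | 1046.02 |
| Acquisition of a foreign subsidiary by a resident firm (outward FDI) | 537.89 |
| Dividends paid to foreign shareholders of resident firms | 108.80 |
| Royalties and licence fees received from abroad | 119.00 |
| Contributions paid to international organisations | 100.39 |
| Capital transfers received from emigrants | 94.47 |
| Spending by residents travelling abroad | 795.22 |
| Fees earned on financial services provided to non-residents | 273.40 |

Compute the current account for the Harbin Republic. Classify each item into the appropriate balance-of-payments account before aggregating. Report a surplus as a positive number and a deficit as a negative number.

Goods: -984.67 - 1937.97 + 1046.02 = -1876.62
Services: 734.63 + 119.00 - 795.22 + 273.40 = 331.81
Primary income: 492.59 - 108.80 - 64.43 + 231.63 = 550.99
Secondary income: 371.68 - 100.39 - 215.53 + 148.31 = 204.07
Current account = (-1876.62) + 331.81 + 550.99 + 204.07 = -789.75
(Excluded from the current account — financial account: purchases of foreign government bonds by domestic residents 392.86, inward foreign direct investment in the manufacturing sector 974.18, foreign purchases of equities on the domestic stock exchange 309.13, new loans extended by domestic banks to foreign borrowers 571.77, acquisition of a foreign subsidiary by a resident firm (outward FDI) 537.89; capital account: capital transfers received from emigrants 94.47.)

-789.75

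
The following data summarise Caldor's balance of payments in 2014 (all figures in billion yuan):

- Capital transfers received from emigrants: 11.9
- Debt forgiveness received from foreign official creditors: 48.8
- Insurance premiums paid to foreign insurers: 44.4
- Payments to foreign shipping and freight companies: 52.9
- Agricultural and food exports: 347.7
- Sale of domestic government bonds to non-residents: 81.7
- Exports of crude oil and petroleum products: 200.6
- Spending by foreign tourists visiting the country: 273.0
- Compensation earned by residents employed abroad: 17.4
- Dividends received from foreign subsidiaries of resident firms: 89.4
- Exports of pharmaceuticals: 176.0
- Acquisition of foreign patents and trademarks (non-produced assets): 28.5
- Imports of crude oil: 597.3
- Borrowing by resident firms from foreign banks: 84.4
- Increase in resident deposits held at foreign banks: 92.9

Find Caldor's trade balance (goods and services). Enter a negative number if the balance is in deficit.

Goods: 176.0 - 597.3 + 200.6 + 347.7 = 127.0
Services: -44.4 + 273.0 - 52.9 = 175.7
Trade balance = 127.0 + 175.7 = 302.7
(Excluded from the trade balance — capital account: capital transfers received from emigrants 11.9, debt forgiveness received from foreign official creditors 48.8, acquisition of foreign patents and trademarks (non-produced assets) 28.5; financial account: sale of domestic government bonds to non-residents 81.7, borrowing by resident firms from foreign banks 84.4, increase in resident deposits held at foreign banks 92.9; primary income: compensation earned by residents employed abroad 17.4, dividends received from foreign subsidiaries of resident firms 89.4.)

302.7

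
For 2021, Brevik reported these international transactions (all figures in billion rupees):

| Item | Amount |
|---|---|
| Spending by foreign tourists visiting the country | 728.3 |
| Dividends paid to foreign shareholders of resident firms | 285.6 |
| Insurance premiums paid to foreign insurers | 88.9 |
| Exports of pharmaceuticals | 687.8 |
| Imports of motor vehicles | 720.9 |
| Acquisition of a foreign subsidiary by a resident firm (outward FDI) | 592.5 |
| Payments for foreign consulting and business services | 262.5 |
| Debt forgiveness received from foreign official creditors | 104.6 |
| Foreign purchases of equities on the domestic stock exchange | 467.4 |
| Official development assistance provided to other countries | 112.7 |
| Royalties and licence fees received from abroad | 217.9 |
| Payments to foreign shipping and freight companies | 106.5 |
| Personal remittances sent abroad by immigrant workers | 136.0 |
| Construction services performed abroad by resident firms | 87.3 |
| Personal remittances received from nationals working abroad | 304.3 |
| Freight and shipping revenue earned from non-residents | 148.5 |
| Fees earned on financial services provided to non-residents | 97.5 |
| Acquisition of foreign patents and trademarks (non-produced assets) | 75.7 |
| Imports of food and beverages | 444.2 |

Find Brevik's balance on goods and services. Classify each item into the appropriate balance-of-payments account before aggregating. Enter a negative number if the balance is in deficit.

344.3

Goods: -720.9 - 444.2 + 687.8 = -477.3
Services: -88.9 - 106.5 - 262.5 + 148.5 + 728.3 + 97.5 + 87.3 + 217.9 = 821.6
Trade balance = -477.3 + 821.6 = 344.3
(Excluded from the trade balance — primary income: dividends paid to foreign shareholders of resident firms 285.6; financial account: acquisition of a foreign subsidiary by a resident firm (outward FDI) 592.5, foreign purchases of equities on the domestic stock exchange 467.4; capital account: debt forgiveness received from foreign official creditors 104.6, acquisition of foreign patents and trademarks (non-produced assets) 75.7; secondary income: official development assistance provided to other countries 112.7, personal remittances sent abroad by immigrant workers 136.0, personal remittances received from nationals working abroad 304.3.)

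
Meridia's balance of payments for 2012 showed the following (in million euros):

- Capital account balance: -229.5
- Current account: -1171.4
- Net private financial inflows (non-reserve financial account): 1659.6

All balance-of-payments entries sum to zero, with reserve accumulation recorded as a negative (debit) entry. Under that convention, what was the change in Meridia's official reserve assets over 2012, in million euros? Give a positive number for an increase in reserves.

258.7

Official reserve transactions balance = -((-1171.4) + (-229.5) + 1659.6) = -258.7
An accumulation of reserves is recorded as a debit (negative entry), so the change in the stock of reserves is the negative of that balance.
Change in official reserves = -(-258.7) = 258.7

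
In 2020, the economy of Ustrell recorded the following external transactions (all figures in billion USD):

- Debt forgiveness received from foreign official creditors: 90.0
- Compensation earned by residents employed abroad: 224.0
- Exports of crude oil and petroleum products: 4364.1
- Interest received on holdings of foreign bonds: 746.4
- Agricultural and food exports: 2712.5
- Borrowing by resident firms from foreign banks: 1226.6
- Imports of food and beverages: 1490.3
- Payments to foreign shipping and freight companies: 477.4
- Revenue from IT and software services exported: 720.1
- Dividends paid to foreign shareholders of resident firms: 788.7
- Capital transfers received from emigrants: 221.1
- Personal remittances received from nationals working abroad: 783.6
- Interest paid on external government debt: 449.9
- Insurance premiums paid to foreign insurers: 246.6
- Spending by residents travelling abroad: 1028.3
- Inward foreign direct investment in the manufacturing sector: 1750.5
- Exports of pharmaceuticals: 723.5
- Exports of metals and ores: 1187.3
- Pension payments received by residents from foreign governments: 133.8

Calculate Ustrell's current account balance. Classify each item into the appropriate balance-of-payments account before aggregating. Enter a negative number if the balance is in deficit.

Goods: -1490.3 + 4364.1 + 2712.5 + 1187.3 + 723.5 = 7497.1
Services: 720.1 - 1028.3 - 477.4 - 246.6 = -1032.2
Primary income: 746.4 - 788.7 - 449.9 + 224.0 = -268.2
Secondary income: 133.8 + 783.6 = 917.4
Current account = 7497.1 + (-1032.2) + (-268.2) + 917.4 = 7114.1
(Excluded from the current account — capital account: debt forgiveness received from foreign official creditors 90.0, capital transfers received from emigrants 221.1; financial account: borrowing by resident firms from foreign banks 1226.6, inward foreign direct investment in the manufacturing sector 1750.5.)

7114.1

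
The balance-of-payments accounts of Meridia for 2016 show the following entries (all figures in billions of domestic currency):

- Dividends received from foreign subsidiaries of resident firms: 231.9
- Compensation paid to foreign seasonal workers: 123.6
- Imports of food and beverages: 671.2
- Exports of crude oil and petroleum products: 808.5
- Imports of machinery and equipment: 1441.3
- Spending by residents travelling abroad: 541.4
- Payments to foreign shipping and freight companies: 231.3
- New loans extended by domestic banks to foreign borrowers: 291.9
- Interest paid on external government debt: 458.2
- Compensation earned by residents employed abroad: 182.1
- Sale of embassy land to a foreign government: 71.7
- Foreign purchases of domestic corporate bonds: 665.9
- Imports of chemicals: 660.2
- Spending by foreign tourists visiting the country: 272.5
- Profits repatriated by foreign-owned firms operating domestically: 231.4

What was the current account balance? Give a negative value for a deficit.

Goods: -671.2 + 808.5 - 1441.3 - 660.2 = -1964.2
Services: -231.3 - 541.4 + 272.5 = -500.2
Primary income: 231.9 - 123.6 - 458.2 - 231.4 + 182.1 = -399.2
Current account = (-1964.2) + (-500.2) + (-399.2) = -2863.6
(Excluded from the current account — financial account: new loans extended by domestic banks to foreign borrowers 291.9, foreign purchases of domestic corporate bonds 665.9; capital account: sale of embassy land to a foreign government 71.7.)

-2863.6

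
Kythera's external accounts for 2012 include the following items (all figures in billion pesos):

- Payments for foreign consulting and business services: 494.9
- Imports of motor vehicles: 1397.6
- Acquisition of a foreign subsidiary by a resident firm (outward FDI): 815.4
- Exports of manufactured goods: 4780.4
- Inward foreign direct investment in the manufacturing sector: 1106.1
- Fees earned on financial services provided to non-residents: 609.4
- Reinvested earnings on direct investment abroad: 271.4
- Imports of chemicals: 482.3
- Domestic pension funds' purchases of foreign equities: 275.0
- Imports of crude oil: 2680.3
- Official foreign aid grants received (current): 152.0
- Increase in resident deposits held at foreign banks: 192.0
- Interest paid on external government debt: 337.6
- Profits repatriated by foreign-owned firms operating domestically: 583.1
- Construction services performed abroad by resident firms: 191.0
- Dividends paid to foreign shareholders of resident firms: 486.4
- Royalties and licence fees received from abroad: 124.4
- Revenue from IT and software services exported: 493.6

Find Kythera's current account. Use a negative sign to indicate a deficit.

Goods: -1397.6 - 2680.3 - 482.3 + 4780.4 = 220.2
Services: 191.0 - 494.9 + 609.4 + 493.6 + 124.4 = 923.5
Primary income: 271.4 - 337.6 - 583.1 - 486.4 = -1135.7
Secondary income: 152.0
Current account = 220.2 + 923.5 + (-1135.7) + 152.0 = 160.0
(Excluded from the current account — financial account: acquisition of a foreign subsidiary by a resident firm (outward FDI) 815.4, inward foreign direct investment in the manufacturing sector 1106.1, domestic pension funds' purchases of foreign equities 275.0, increase in resident deposits held at foreign banks 192.0.)

160.0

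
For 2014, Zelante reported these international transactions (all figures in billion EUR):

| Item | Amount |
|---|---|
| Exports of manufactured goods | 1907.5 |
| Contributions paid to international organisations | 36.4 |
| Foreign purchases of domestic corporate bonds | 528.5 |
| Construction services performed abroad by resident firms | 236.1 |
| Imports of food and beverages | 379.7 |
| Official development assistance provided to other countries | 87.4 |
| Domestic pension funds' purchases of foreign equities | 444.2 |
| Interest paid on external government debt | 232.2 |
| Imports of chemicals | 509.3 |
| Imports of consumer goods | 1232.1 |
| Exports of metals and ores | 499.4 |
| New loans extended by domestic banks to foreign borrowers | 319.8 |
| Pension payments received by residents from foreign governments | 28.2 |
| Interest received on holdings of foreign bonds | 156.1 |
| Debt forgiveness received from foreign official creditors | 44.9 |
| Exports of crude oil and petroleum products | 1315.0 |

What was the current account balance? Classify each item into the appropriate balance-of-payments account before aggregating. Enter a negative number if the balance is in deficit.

Goods: -379.7 - 1232.1 + 1315.0 + 1907.5 - 509.3 + 499.4 = 1600.8
Services: 236.1
Primary income: -232.2 + 156.1 = -76.1
Secondary income: 28.2 - 87.4 - 36.4 = -95.6
Current account = 1600.8 + 236.1 + (-76.1) + (-95.6) = 1665.2
(Excluded from the current account — financial account: foreign purchases of domestic corporate bonds 528.5, domestic pension funds' purchases of foreign equities 444.2, new loans extended by domestic banks to foreign borrowers 319.8; capital account: debt forgiveness received from foreign official creditors 44.9.)

1665.2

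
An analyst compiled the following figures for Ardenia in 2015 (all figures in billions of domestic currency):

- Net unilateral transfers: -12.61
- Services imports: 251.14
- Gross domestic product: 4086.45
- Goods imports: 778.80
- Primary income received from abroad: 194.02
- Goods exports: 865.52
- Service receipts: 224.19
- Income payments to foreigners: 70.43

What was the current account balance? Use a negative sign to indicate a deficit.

Goods balance = 865.52 - 778.80 = 86.72
Services balance = 224.19 - 251.14 = -26.95
Trade balance (goods + services) = 86.72 + (-26.95) = 59.77
Net primary income = 194.02 - 70.43 = 123.59
Net secondary income = -12.61
Current account = 59.77 + 123.59 + (-12.61) = 170.75

170.75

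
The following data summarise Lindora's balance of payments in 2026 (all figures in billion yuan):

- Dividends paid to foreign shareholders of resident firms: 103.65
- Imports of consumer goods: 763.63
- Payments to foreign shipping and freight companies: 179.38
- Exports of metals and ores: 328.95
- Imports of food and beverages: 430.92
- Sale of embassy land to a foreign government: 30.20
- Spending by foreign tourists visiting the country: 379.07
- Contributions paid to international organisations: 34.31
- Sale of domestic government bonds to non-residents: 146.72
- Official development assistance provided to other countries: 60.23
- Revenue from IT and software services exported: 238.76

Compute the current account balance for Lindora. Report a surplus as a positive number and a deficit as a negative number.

-625.34

Goods: -430.92 - 763.63 + 328.95 = -865.60
Services: -179.38 + 238.76 + 379.07 = 438.45
Primary income: -103.65
Secondary income: -60.23 - 34.31 = -94.54
Current account = (-865.60) + 438.45 + (-103.65) + (-94.54) = -625.34
(Excluded from the current account — capital account: sale of embassy land to a foreign government 30.20; financial account: sale of domestic government bonds to non-residents 146.72.)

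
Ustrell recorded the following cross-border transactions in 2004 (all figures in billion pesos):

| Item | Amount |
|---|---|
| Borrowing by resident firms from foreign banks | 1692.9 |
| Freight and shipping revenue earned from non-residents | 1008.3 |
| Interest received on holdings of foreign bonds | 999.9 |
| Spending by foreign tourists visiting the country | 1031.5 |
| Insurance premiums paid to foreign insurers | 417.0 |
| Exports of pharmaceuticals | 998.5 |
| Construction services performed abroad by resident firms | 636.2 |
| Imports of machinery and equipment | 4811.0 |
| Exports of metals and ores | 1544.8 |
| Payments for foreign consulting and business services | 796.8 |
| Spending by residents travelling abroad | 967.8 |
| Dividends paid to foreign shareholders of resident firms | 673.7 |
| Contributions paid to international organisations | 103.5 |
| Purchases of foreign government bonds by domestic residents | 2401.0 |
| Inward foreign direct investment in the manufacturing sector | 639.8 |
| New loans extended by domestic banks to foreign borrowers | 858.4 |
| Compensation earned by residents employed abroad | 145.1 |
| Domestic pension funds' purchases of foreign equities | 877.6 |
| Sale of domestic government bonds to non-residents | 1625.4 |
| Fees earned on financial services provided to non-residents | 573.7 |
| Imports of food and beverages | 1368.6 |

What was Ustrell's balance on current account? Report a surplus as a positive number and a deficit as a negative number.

-2200.4

Goods: 998.5 + 1544.8 - 4811.0 - 1368.6 = -3636.3
Services: -417.0 + 1031.5 - 796.8 + 573.7 + 1008.3 - 967.8 + 636.2 = 1068.1
Primary income: 999.9 - 673.7 + 145.1 = 471.3
Secondary income: -103.5
Current account = (-3636.3) + 1068.1 + 471.3 + (-103.5) = -2200.4
(Excluded from the current account — financial account: borrowing by resident firms from foreign banks 1692.9, purchases of foreign government bonds by domestic residents 2401.0, inward foreign direct investment in the manufacturing sector 639.8, new loans extended by domestic banks to foreign borrowers 858.4, domestic pension funds' purchases of foreign equities 877.6, sale of domestic government bonds to non-residents 1625.4.)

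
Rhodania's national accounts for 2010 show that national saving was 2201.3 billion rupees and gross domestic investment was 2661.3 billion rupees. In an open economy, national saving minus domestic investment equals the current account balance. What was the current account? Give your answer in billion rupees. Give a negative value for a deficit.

S - I = CA (net lending to the rest of the world).
CA = S - I = 2201.3 - 2661.3 = -460.0

-460.0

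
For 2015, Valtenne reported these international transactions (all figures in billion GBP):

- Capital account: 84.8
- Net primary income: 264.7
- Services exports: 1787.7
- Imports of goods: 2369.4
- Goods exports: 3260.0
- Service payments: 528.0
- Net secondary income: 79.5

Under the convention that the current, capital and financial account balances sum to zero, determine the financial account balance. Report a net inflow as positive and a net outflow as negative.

-2579.3

Goods balance = 3260.0 - 2369.4 = 890.6
Services balance = 1787.7 - 528.0 = 1259.7
Trade balance (goods + services) = 890.6 + 1259.7 = 2150.3
Net primary income = 264.7
Net secondary income = 79.5
Current account = 2150.3 + 264.7 + 79.5 = 2494.5
Financial account = -(2494.5 + 84.8) = -2579.3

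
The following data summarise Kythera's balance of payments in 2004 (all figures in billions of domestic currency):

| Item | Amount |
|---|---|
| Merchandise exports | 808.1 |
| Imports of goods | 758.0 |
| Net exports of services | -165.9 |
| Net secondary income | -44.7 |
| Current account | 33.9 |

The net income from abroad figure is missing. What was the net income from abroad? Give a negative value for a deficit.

194.4

Current account = goods balance + services balance + net primary income + net secondary income
Sum of the known components = -160.5
Net income from abroad = CA - (known components) = 33.9 - (-160.5) = 194.4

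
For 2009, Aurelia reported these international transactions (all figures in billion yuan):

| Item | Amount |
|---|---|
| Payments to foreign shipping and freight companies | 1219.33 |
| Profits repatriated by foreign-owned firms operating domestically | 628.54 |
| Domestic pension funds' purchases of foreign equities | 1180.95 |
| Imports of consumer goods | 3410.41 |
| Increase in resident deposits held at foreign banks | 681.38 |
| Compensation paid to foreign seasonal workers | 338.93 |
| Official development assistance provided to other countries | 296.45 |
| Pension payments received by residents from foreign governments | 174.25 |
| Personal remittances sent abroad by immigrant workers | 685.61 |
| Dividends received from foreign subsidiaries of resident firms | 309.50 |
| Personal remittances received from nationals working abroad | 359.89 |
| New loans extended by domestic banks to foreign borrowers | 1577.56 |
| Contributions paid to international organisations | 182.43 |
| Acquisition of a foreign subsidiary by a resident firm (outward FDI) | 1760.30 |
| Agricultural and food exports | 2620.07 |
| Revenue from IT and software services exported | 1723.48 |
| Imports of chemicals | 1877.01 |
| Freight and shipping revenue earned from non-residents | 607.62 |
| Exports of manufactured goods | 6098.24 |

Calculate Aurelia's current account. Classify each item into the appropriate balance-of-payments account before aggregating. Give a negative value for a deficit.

3254.34

Goods: -3410.41 + 6098.24 + 2620.07 - 1877.01 = 3430.89
Services: 1723.48 - 1219.33 + 607.62 = 1111.77
Primary income: -628.54 + 309.50 - 338.93 = -657.97
Secondary income: -296.45 + 359.89 - 182.43 - 685.61 + 174.25 = -630.35
Current account = 3430.89 + 1111.77 + (-657.97) + (-630.35) = 3254.34
(Excluded from the current account — financial account: domestic pension funds' purchases of foreign equities 1180.95, increase in resident deposits held at foreign banks 681.38, new loans extended by domestic banks to foreign borrowers 1577.56, acquisition of a foreign subsidiary by a resident firm (outward FDI) 1760.30.)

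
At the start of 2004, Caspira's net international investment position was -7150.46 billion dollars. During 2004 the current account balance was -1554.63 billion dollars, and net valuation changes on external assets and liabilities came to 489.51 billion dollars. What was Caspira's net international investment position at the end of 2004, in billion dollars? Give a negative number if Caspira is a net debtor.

-8215.58

Change in NIIP = current account + net valuation change = -1554.63 + 489.51 = -1065.12
End-of-year NIIP = -7150.46 + (-1065.12) = -8215.58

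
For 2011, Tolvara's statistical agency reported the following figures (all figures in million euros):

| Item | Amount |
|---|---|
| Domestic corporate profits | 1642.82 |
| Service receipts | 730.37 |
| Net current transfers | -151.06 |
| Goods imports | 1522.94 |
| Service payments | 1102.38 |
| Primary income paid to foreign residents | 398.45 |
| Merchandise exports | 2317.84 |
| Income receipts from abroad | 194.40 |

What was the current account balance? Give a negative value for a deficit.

Goods balance = 2317.84 - 1522.94 = 794.90
Services balance = 730.37 - 1102.38 = -372.01
Trade balance (goods + services) = 794.90 + (-372.01) = 422.89
Net primary income = 194.40 - 398.45 = -204.05
Net secondary income = -151.06
Current account = 422.89 + (-204.05) + (-151.06) = 67.78

67.78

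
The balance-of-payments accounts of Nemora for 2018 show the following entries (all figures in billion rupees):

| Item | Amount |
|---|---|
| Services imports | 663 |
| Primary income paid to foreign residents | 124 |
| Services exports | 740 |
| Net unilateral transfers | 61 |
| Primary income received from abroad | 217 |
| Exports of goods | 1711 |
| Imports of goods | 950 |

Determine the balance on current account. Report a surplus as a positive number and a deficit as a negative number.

992

Goods balance = 1711 - 950 = 761
Services balance = 740 - 663 = 77
Trade balance (goods + services) = 761 + 77 = 838
Net primary income = 217 - 124 = 93
Net secondary income = 61
Current account = 838 + 93 + 61 = 992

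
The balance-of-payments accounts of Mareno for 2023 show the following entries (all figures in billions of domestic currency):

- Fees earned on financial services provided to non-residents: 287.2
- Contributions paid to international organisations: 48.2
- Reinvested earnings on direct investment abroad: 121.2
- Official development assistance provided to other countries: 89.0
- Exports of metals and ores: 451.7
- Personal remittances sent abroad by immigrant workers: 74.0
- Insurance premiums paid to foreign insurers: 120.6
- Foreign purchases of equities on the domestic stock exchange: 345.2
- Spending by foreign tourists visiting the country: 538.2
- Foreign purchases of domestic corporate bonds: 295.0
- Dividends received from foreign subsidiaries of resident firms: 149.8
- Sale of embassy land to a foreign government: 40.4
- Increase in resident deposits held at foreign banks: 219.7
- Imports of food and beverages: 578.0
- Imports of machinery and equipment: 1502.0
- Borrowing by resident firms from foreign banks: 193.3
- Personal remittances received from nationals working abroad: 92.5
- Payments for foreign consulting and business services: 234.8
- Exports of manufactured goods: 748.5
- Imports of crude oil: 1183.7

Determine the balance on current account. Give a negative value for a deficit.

Goods: 748.5 - 578.0 - 1183.7 - 1502.0 + 451.7 = -2063.5
Services: -234.8 + 538.2 + 287.2 - 120.6 = 470.0
Primary income: 121.2 + 149.8 = 271.0
Secondary income: -74.0 - 48.2 + 92.5 - 89.0 = -118.7
Current account = (-2063.5) + 470.0 + 271.0 + (-118.7) = -1441.2
(Excluded from the current account — financial account: foreign purchases of equities on the domestic stock exchange 345.2, foreign purchases of domestic corporate bonds 295.0, increase in resident deposits held at foreign banks 219.7, borrowing by resident firms from foreign banks 193.3; capital account: sale of embassy land to a foreign government 40.4.)

-1441.2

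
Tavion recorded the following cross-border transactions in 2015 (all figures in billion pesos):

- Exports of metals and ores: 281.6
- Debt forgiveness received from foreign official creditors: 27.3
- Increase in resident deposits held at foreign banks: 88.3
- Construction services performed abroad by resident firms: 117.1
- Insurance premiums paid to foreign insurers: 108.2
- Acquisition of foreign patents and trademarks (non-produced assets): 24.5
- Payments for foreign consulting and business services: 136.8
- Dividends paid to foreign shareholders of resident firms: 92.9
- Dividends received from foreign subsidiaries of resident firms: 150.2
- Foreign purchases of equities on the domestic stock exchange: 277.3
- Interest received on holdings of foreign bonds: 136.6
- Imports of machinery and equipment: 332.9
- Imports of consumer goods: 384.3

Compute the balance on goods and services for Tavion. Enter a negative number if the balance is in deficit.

-563.5

Goods: -332.9 + 281.6 - 384.3 = -435.6
Services: -108.2 + 117.1 - 136.8 = -127.9
Trade balance = -435.6 + (-127.9) = -563.5
(Excluded from the trade balance — capital account: debt forgiveness received from foreign official creditors 27.3, acquisition of foreign patents and trademarks (non-produced assets) 24.5; financial account: increase in resident deposits held at foreign banks 88.3, foreign purchases of equities on the domestic stock exchange 277.3; primary income: dividends paid to foreign shareholders of resident firms 92.9, dividends received from foreign subsidiaries of resident firms 150.2, interest received on holdings of foreign bonds 136.6.)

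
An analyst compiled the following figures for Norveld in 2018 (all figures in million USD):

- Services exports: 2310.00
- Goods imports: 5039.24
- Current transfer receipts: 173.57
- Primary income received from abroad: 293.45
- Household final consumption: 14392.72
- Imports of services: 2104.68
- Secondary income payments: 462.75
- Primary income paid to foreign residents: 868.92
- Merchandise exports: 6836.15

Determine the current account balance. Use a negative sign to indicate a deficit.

1137.58

Goods balance = 6836.15 - 5039.24 = 1796.91
Services balance = 2310.00 - 2104.68 = 205.32
Trade balance (goods + services) = 1796.91 + 205.32 = 2002.23
Net primary income = 293.45 - 868.92 = -575.47
Net secondary income = 173.57 - 462.75 = -289.18
Current account = 2002.23 + (-575.47) + (-289.18) = 1137.58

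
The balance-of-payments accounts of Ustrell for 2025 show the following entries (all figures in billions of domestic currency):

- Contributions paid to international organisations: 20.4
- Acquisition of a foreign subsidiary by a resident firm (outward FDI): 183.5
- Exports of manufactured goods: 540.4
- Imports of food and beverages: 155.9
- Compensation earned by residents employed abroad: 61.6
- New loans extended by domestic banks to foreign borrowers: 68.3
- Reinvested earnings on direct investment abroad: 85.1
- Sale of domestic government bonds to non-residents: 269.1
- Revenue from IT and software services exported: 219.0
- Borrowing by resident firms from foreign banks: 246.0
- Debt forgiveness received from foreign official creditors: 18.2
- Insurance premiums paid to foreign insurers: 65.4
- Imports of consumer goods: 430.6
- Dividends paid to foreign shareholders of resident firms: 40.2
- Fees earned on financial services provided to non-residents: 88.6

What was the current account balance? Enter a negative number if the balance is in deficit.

Goods: -155.9 + 540.4 - 430.6 = -46.1
Services: -65.4 + 219.0 + 88.6 = 242.2
Primary income: 61.6 + 85.1 - 40.2 = 106.5
Secondary income: -20.4
Current account = (-46.1) + 242.2 + 106.5 + (-20.4) = 282.2
(Excluded from the current account — financial account: acquisition of a foreign subsidiary by a resident firm (outward FDI) 183.5, new loans extended by domestic banks to foreign borrowers 68.3, sale of domestic government bonds to non-residents 269.1, borrowing by resident firms from foreign banks 246.0; capital account: debt forgiveness received from foreign official creditors 18.2.)

282.2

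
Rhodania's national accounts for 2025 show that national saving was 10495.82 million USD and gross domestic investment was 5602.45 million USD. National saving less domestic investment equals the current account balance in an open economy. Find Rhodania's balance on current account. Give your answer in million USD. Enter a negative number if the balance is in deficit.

4893.37

S - I = CA (net lending to the rest of the world).
CA = S - I = 10495.82 - 5602.45 = 4893.37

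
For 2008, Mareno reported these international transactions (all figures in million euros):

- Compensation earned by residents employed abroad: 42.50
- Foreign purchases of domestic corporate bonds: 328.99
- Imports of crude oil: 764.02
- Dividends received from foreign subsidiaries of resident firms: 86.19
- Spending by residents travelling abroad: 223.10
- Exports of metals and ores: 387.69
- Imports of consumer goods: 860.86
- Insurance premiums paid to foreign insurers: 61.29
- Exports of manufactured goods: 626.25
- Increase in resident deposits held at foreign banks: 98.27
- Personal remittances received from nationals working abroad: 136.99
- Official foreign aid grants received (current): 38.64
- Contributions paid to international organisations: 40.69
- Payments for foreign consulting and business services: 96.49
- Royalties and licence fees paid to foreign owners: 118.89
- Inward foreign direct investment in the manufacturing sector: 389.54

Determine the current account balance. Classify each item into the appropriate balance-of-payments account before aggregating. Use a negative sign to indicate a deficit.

Goods: 626.25 + 387.69 - 860.86 - 764.02 = -610.94
Services: -61.29 - 96.49 - 118.89 - 223.10 = -499.77
Primary income: 42.50 + 86.19 = 128.69
Secondary income: -40.69 + 136.99 + 38.64 = 134.94
Current account = (-610.94) + (-499.77) + 128.69 + 134.94 = -847.08
(Excluded from the current account — financial account: foreign purchases of domestic corporate bonds 328.99, increase in resident deposits held at foreign banks 98.27, inward foreign direct investment in the manufacturing sector 389.54.)

-847.08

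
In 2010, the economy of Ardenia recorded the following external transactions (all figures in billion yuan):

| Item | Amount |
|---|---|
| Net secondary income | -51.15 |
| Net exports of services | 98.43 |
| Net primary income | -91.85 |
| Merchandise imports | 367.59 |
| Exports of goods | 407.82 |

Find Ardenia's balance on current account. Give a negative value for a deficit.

Goods balance = 407.82 - 367.59 = 40.23
Services balance = 98.43
Trade balance (goods + services) = 40.23 + 98.43 = 138.66
Net primary income = -91.85
Net secondary income = -51.15
Current account = 138.66 + (-91.85) + (-51.15) = -4.34

-4.34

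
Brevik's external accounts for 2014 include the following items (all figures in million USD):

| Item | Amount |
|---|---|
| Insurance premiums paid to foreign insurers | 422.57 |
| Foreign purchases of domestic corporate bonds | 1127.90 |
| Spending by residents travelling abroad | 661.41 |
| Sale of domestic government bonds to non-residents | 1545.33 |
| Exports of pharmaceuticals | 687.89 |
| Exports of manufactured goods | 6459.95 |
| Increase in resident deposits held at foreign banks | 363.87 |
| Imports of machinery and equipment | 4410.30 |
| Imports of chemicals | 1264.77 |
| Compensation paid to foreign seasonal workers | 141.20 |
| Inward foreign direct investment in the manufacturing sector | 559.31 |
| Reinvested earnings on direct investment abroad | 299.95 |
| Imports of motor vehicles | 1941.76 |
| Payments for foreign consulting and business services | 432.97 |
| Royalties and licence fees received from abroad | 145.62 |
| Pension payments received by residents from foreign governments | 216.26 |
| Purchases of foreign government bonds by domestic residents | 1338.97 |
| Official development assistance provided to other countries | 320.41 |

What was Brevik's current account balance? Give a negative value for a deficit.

-1785.72

Goods: -1941.76 - 1264.77 + 687.89 - 4410.30 + 6459.95 = -468.99
Services: -422.57 - 432.97 + 145.62 - 661.41 = -1371.33
Primary income: 299.95 - 141.20 = 158.75
Secondary income: 216.26 - 320.41 = -104.15
Current account = (-468.99) + (-1371.33) + 158.75 + (-104.15) = -1785.72
(Excluded from the current account — financial account: foreign purchases of domestic corporate bonds 1127.90, sale of domestic government bonds to non-residents 1545.33, increase in resident deposits held at foreign banks 363.87, inward foreign direct investment in the manufacturing sector 559.31, purchases of foreign government bonds by domestic residents 1338.97.)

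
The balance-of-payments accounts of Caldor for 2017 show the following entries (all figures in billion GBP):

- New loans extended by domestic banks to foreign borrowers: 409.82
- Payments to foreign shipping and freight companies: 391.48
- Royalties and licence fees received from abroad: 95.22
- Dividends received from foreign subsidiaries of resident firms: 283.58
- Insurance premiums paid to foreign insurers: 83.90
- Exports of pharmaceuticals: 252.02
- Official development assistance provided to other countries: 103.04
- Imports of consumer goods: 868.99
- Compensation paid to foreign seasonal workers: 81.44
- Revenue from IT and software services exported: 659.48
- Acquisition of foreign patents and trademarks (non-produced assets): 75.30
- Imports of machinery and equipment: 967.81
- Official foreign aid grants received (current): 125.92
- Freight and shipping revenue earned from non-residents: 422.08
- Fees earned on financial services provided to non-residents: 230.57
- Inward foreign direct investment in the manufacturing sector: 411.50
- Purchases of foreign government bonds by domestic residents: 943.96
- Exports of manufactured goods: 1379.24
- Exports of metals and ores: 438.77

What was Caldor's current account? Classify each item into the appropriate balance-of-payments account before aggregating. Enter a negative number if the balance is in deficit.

1390.22

Goods: 252.02 - 868.99 + 1379.24 + 438.77 - 967.81 = 233.23
Services: -391.48 - 83.90 + 659.48 + 95.22 + 230.57 + 422.08 = 931.97
Primary income: -81.44 + 283.58 = 202.14
Secondary income: -103.04 + 125.92 = 22.88
Current account = 233.23 + 931.97 + 202.14 + 22.88 = 1390.22
(Excluded from the current account — financial account: new loans extended by domestic banks to foreign borrowers 409.82, inward foreign direct investment in the manufacturing sector 411.50, purchases of foreign government bonds by domestic residents 943.96; capital account: acquisition of foreign patents and trademarks (non-produced assets) 75.30.)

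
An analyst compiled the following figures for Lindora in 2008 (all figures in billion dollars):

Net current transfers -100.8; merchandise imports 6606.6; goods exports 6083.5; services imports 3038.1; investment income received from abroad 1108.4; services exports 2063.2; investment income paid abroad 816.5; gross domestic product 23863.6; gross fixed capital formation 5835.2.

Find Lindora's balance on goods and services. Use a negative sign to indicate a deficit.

Goods balance = 6083.5 - 6606.6 = -523.1
Services balance = 2063.2 - 3038.1 = -974.9
Trade balance (goods + services) = -523.1 + (-974.9) = -1498.0

-1498.0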